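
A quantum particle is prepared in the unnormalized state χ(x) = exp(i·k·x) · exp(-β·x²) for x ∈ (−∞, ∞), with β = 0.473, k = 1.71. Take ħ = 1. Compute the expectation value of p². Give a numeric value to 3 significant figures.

3.40

p² χ = −ħ² d²χ/dx²; ⟨p²⟩ = −ħ² ∫ χ*·χ'' dx / ∫|χ|² dx.
Gaussian moments: ∫x^(2j)·e^(−2βx²) dx = (2j−1)!!/(4β)^j · √(π/(2β)), odd powers integrate to 0; here √(π/(2β)) = 1.8223. Derivatives: χ′ = (ik − 2βx)·χ, χ″ = ((ik − 2βx)² − 2β)·χ; the odd-in-x pieces drop out.
State is unnormalized: ∫|χ|² dx = 1.8223, and ∫χ*·(−ħ² χ'') dx = 6.1907, so ⟨p²⟩ = 6.1907 / 1.8223.
⟨p²⟩ = 3.3971.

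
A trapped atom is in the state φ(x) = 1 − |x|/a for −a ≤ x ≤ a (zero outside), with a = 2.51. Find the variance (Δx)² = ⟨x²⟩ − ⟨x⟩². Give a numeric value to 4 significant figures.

0.6300

Compute ⟨x⟩ and ⟨x²⟩ separately, then (Δx)² = ⟨x²⟩ − ⟨x⟩².
φ is even, so ∫ over [−a, a] = 2∫₀ᵃ with φ = 1 − x/a there: ∫₀ᵃ (1 − x/a)² dx = a/3, ∫₀ᵃ x²(1 − x/a)² dx = a³/30, ∫₀ᵃ x⁴(1 − x/a)² dx = a⁵/105.
Normalization: ∫|φ|² dx = 1.6733.
⟨x⟩ = 0.0000 and ⟨x²⟩ = 0.63001.
(Δx)² = 0.63001 − (0.0000)² = 0.63001.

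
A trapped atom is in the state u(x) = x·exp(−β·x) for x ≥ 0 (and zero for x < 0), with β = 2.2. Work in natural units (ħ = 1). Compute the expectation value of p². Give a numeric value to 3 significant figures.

p² u = −ħ² d²u/dx²; ⟨p²⟩ = −ħ² ∫ u*·u'' dx / ∫|u|² dx.
Differentiate x·exp(−β·x) with the product rule; every integrand then reduces to terms xʲ·e^(−2βx) on [0, ∞), with ∫₀^∞ xʲ·e^(−2βx) dx = j!/(2β)^(j+1).
State is unnormalized: ∫|u|² dx = 0.023479, and ∫u*·(−ħ² u'') dx = 0.11364, so ⟨p²⟩ = 0.11364 / 0.023479.
⟨p²⟩ = 4.8400.

4.84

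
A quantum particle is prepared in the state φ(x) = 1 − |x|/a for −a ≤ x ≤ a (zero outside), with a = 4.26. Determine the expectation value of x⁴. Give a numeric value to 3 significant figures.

9.41

⟨x⁴⟩ = ∫ x⁴·|φ|² dx / ∫|φ|² dx (integrals over the domain).
φ is even, so ∫ over [−a, a] = 2∫₀ᵃ with φ = 1 − x/a there: ∫₀ᵃ (1 − x/a)² dx = a/3, ∫₀ᵃ x²(1 − x/a)² dx = a³/30, ∫₀ᵃ x⁴(1 − x/a)² dx = a⁵/105.
State is unnormalized: ∫|φ|² dx = 2.8400, and ∫φ*·x⁴·φ dx = 26.723, so ⟨x⁴⟩ = 26.723 / 2.8400.
⟨x⁴⟩ = 9.4096.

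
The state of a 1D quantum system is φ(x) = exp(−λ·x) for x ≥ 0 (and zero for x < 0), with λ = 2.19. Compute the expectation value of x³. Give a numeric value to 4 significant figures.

0.07141

⟨x³⟩ = ∫ x³·|φ|² dx / ∫|φ|² dx (integrals over the domain).
Every integrand reduces to terms xʲ·e^(−2λx) on [0, ∞); use ∫₀^∞ xʲ·e^(−2λx) dx = j!/(2λ)^(j+1).
State is unnormalized: ∫|φ|² dx = 0.22831, and ∫φ*·x³·φ dx = 0.016303, so ⟨x³⟩ = 0.016303 / 0.22831.
⟨x³⟩ = 0.071405.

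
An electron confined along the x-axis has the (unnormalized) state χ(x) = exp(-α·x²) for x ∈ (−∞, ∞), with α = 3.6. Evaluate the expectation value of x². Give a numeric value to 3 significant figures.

⟨x²⟩ = ∫ x²·|χ|² dx / ∫|χ|² dx (integrals over the domain).
Gaussian moments: ∫x^(2j)·e^(−2αx²) dx = (2j−1)!!/(4α)^j · √(π/(2α)), odd powers integrate to 0; here √(π/(2α)) = 0.66055.
State is unnormalized: ∫|χ|² dx = 0.66055, and ∫χ*·x²·χ dx = 0.045872, so ⟨x²⟩ = 0.045872 / 0.66055.
⟨x²⟩ = 0.069444.

0.0694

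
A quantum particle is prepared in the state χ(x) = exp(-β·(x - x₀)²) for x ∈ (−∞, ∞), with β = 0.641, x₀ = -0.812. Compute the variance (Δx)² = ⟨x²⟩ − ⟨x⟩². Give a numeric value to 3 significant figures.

Compute ⟨x⟩ and ⟨x²⟩ separately, then (Δx)² = ⟨x²⟩ − ⟨x⟩².
Gaussian moments (u = x − x₀): ∫u^(2j)·e^(−2βu²) du = (2j−1)!!/(4β)^j · √(π/(2β)), odd powers integrate to 0; here √(π/(2β)) = 1.5654.
Normalization: ∫|χ|² dx = 1.5654.
⟨x⟩ = -0.81200 and ⟨x²⟩ = 1.0494.
(Δx)² = 1.0494 − (-0.81200)² = 0.39002.

0.390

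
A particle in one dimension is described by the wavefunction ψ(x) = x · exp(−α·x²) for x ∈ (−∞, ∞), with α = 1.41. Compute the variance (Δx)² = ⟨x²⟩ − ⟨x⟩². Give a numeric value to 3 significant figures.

0.532

Compute ⟨x⟩ and ⟨x²⟩ separately, then (Δx)² = ⟨x²⟩ − ⟨x⟩².
Expand each integrand as polynomial × e^(−2αx²) and use ∫x^(2j)·e^(−2αx²) dx = (2j−1)!!/(4α)^j · √(π/(2α)), odd powers → 0; here √(π/(2α)) = 1.0555.
Normalization: ∫|ψ|² dx = 0.18714.
⟨x⟩ = 0.0000 and ⟨x²⟩ = 0.53191.
(Δx)² = 0.53191 − (0.0000)² = 0.53191.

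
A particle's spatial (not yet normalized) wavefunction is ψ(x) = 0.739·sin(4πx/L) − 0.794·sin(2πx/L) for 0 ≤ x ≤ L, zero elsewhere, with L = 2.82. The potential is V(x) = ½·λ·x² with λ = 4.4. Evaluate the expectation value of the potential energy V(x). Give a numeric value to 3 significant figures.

4.90

⟨V⟩ = ∫ V(x)·|ψ|² dx / ∫|ψ|² dx.
On 0 ≤ x ≤ L (j ≠ l): ∫sin²(jπx/L) dx = L/2, ∫sin(jπx/L)·sin(lπx/L) dx = 0; diagonal moments ∫x·sin²(jπx/L) dx = L²/4, ∫x²·sin²(jπx/L) dx = L³·(1/6 − 1/(4j²π²)); cross terms ∫x·sin(jπx/L)·sin(lπx/L) dx = 0 for j + l even and −4jlL²/(π²(j² − l²)²) for j + l odd, ∫x²·sin(jπx/L)·sin(lπx/L) dx = (−1)^(j+l)·4jlL³/(π²(j² − l²)²); higher powers the same way via product-to-sum and parts.
State is unnormalized: ∫|ψ|² dx = 1.6589, and ∫ψ*·V(x)·ψ dx = 8.1313, so ⟨V⟩ = 8.1313 / 1.6589.
⟨V⟩ = 4.9015.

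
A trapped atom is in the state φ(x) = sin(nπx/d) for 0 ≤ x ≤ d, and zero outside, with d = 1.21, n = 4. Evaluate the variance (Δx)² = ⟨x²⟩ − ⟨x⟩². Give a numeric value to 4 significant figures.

0.1174

Compute ⟨x⟩ and ⟨x²⟩ separately, then (Δx)² = ⟨x²⟩ − ⟨x⟩².
With sin²θ = (1 − cos2θ)/2 on 0 ≤ x ≤ d: ∫sin²(nπx/d) dx = d/2, ∫x·sin²(nπx/d) dx = d²/4, ∫x²·sin²(nπx/d) dx = d³·(1/6 − 1/(4n²π²)); higher powers xᵏ the same way, integrating xᵏ·cos(2nπx/d) by parts.
Normalization: ∫|φ|² dx = 0.60500.
⟨x⟩ = 0.60500 and ⟨x²⟩ = 0.48340.
(Δx)² = 0.48340 − (0.60500)² = 0.11737.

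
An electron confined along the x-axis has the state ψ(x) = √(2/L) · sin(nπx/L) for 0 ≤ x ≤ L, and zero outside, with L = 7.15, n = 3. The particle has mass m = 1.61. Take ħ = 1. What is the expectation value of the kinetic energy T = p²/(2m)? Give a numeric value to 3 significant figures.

T = −(ħ²/2m) d²/dx², so ⟨T⟩ = −(ħ²/2m) ∫ ψ*·ψ'' dx; with m = 1.61.
d/dx sin(nπx/L) = (nπ/L)·cos(nπx/L) and d²/dx² sin(nπx/L) = −(nπ/L)²·sin(nπx/L); on 0 ≤ x ≤ L, ∫sin²(nπx/L) dx = L/2 and ∫sin(nπx/L)·cos(nπx/L) dx = 0.
⟨T⟩ = 0.53960.

0.540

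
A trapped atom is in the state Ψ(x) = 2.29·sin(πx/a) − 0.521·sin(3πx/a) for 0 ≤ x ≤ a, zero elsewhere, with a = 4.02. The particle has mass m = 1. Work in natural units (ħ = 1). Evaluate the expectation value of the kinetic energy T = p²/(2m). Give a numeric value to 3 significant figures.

0.426

T = −(ħ²/2m) d²/dx², so ⟨T⟩ = −(ħ²/2m) ∫ Ψ*·Ψ'' dx / ∫|Ψ|² dx; with m = 1.
d²/dx² sin(jπx/a) = −(jπ/a)²·sin(jπx/a); on 0 ≤ x ≤ a, ∫sin²(jπx/a) dx = a/2 and ∫sin(jπx/a)·sin(lπx/a) dx = 0 for j ≠ l, so only diagonal terms survive in ∫|Ψ|² and ∫Ψ·Ψ″; ∫Ψ·Ψ′ dx = [Ψ²/2] between the walls = 0.
State is unnormalized: ∫|Ψ|² dx = 11.086, and ∫Ψ*·(−ħ²/2m · Ψ'') dx = 4.7182, so ⟨T⟩ = 4.7182 / 11.086.
⟨T⟩ = 0.42559.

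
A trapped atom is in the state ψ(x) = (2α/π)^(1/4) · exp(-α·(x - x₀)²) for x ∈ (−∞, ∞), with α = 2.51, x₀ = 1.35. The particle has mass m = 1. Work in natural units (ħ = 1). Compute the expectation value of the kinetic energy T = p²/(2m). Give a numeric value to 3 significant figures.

T = −(ħ²/2m) d²/dx², so ⟨T⟩ = −(ħ²/2m) ∫ ψ*·ψ'' dx; with m = 1.
Gaussian moments (u = x − x₀): ∫u^(2j)·e^(−2αu²) du = (2j−1)!!/(4α)^j · √(π/(2α)), odd powers integrate to 0; here √(π/(2α)) = 0.79108. Derivatives: d/dx e^(−αu²) = −2αu·e^(−αu²), d²/dx² e^(−αu²) = (4α²u² − 2α)·e^(−αu²).
⟨T⟩ = 1.2550.

1.26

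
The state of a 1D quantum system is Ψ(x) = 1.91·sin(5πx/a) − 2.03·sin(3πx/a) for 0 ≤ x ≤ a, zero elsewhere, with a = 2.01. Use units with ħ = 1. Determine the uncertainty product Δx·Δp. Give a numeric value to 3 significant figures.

2.28

Δx = √(⟨x²⟩−⟨x⟩²), Δp = √(⟨p²⟩−⟨p⟩²).
On 0 ≤ x ≤ a (j ≠ l): ∫sin²(jπx/a) dx = a/2, ∫sin(jπx/a)·sin(lπx/a) dx = 0; diagonal moments ∫x·sin²(jπx/a) dx = a²/4, ∫x²·sin²(jπx/a) dx = a³·(1/6 − 1/(4j²π²)); cross terms ∫x·sin(jπx/a)·sin(lπx/a) dx = 0 for j + l even and −4jla²/(π²(j² − l²)²) for j + l odd, ∫x²·sin(jπx/a)·sin(lπx/a) dx = (−1)^(j+l)·4jla³/(π²(j² − l²)²); higher powers the same way via product-to-sum and parts. d²/dx² sin(jπx/a) = −(jπ/a)²·sin(jπx/a); on 0 ≤ x ≤ a, ∫sin²(jπx/a) dx = a/2 and ∫sin(jπx/a)·sin(lπx/a) dx = 0 for j ≠ l, so only diagonal terms survive in ∫|Ψ|² and ∫Ψ·Ψ″; ∫Ψ·Ψ′ dx = [Ψ²/2] between the walls = 0.
Normalization: ∫|Ψ|² dx = 7.8078.
⟨x⟩ = 1.0050, ⟨x²⟩ = 1.1393 ⇒ Δx = 0.35950.
⟨p⟩ = 0.0000, ⟨p²⟩ = 40.340 ⇒ Δp = 6.3514.
Δx·Δp = 2.2833.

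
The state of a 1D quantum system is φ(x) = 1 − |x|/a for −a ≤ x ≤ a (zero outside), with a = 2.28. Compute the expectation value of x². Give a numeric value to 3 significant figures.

0.520

⟨x²⟩ = ∫ x²·|φ|² dx / ∫|φ|² dx (integrals over the domain).
φ is even, so ∫ over [−a, a] = 2∫₀ᵃ with φ = 1 − x/a there: ∫₀ᵃ (1 − x/a)² dx = a/3, ∫₀ᵃ x²(1 − x/a)² dx = a³/30, ∫₀ᵃ x⁴(1 − x/a)² dx = a⁵/105.
State is unnormalized: ∫|φ|² dx = 1.5200, and ∫φ*·x²·φ dx = 0.79016, so ⟨x²⟩ = 0.79016 / 1.5200.
⟨x²⟩ = 0.51984.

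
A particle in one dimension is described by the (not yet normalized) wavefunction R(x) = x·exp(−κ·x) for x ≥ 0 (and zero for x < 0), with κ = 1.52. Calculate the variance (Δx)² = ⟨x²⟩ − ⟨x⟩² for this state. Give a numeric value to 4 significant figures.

0.3246

Compute ⟨x⟩ and ⟨x²⟩ separately, then (Δx)² = ⟨x²⟩ − ⟨x⟩².
Every integrand reduces to terms xʲ·e^(−2κx) on [0, ∞); use ∫₀^∞ xʲ·e^(−2κx) dx = j!/(2κ)^(j+1).
Normalization: ∫|R|² dx = 0.071188.
⟨x⟩ = 0.98684 and ⟨x²⟩ = 1.2985.
(Δx)² = 1.2985 − (0.98684)² = 0.32462.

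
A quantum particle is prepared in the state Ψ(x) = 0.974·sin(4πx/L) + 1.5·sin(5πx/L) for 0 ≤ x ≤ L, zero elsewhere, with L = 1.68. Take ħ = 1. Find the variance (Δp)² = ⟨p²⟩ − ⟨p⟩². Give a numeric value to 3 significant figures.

Compute ⟨p⟩ and ⟨p²⟩ separately; (Δp)² = ⟨p²⟩ − ⟨p⟩².
d²/dx² sin(jπx/L) = −(jπ/L)²·sin(jπx/L); on 0 ≤ x ≤ L, ∫sin²(jπx/L) dx = L/2 and ∫sin(jπx/L)·sin(lπx/L) dx = 0 for j ≠ l, so only diagonal terms survive in ∫|Ψ|² and ∫Ψ·Ψ″; ∫Ψ·Ψ′ dx = [Ψ²/2] between the walls = 0.
Normalization: ∫|Ψ|² dx = 2.6869.
⟨p⟩ = 0.0000 and ⟨p²⟩ = 78.088.
(Δp)² = 78.088 − (0.0000)² = 78.088.

78.1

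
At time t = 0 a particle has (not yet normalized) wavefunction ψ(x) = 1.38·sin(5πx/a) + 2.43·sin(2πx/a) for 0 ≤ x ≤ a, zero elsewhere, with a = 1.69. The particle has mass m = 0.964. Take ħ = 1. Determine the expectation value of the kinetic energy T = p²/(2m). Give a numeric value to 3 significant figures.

T = −(ħ²/2m) d²/dx², so ⟨T⟩ = −(ħ²/2m) ∫ ψ*·ψ'' dx / ∫|ψ|² dx; with m = 0.964.
d²/dx² sin(jπx/a) = −(jπ/a)²·sin(jπx/a); on 0 ≤ x ≤ a, ∫sin²(jπx/a) dx = a/2 and ∫sin(jπx/a)·sin(lπx/a) dx = 0 for j ≠ l, so only diagonal terms survive in ∫|ψ|² and ∫ψ·ψ″; ∫ψ·ψ′ dx = [ψ²/2] between the walls = 0.
State is unnormalized: ∫|ψ|² dx = 6.5989, and ∫ψ*·(−ħ²/2m · ψ'') dx = 107.88, so ⟨T⟩ = 107.88 / 6.5989.
⟨T⟩ = 16.348.

16.3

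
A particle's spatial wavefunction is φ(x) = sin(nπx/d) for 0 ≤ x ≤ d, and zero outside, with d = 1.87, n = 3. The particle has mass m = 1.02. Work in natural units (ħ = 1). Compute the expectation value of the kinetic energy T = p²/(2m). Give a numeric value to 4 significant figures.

T = −(ħ²/2m) d²/dx², so ⟨T⟩ = −(ħ²/2m) ∫ φ*·φ'' dx / ∫|φ|² dx; with m = 1.02.
d/dx sin(nπx/d) = (nπ/d)·cos(nπx/d) and d²/dx² sin(nπx/d) = −(nπ/d)²·sin(nπx/d); on 0 ≤ x ≤ d, ∫sin²(nπx/d) dx = d/2 and ∫sin(nπx/d)·cos(nπx/d) dx = 0.
State is unnormalized: ∫|φ|² dx = 0.93500, and ∫φ*·(−ħ²/2m · φ'') dx = 11.642, so ⟨T⟩ = 11.642 / 0.93500.
⟨T⟩ = 12.452.

12.45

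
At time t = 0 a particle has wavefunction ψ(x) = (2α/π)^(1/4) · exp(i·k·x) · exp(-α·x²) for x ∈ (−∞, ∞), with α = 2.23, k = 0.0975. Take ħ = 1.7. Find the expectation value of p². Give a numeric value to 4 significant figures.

p² ψ = −ħ² d²ψ/dx²; ⟨p²⟩ = −ħ² ∫ ψ*·ψ'' dx.
Gaussian moments: ∫x^(2j)·e^(−2αx²) dx = (2j−1)!!/(4α)^j · √(π/(2α)), odd powers integrate to 0; here √(π/(2α)) = 0.83928. Derivatives: ψ′ = (ik − 2αx)·ψ, ψ″ = ((ik − 2αx)² − 2α)·ψ; the odd-in-x pieces drop out.
⟨p²⟩ = 6.4722.

6.472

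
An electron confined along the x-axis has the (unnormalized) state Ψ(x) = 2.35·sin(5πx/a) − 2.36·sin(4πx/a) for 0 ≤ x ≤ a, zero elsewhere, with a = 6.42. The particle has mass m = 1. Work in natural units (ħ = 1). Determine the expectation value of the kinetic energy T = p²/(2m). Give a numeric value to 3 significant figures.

T = −(ħ²/2m) d²/dx², so ⟨T⟩ = −(ħ²/2m) ∫ Ψ*·Ψ'' dx / ∫|Ψ|² dx; with m = 1.
d²/dx² sin(jπx/a) = −(jπ/a)²·sin(jπx/a); on 0 ≤ x ≤ a, ∫sin²(jπx/a) dx = a/2 and ∫sin(jπx/a)·sin(lπx/a) dx = 0 for j ≠ l, so only diagonal terms survive in ∫|Ψ|² and ∫Ψ·Ψ″; ∫Ψ·Ψ′ dx = [Ψ²/2] between the walls = 0.
State is unnormalized: ∫|Ψ|² dx = 35.606, and ∫Ψ*·(−ħ²/2m · Ψ'') dx = 87.311, so ⟨T⟩ = 87.311 / 35.606.
⟨T⟩ = 2.4522.

2.45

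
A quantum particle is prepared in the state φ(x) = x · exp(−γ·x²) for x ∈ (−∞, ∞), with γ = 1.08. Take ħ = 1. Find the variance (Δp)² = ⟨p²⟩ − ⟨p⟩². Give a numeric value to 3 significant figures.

Compute ⟨p⟩ and ⟨p²⟩ separately; (Δp)² = ⟨p²⟩ − ⟨p⟩².
Expand each integrand as polynomial × e^(−2γx²) and use ∫x^(2j)·e^(−2γx²) dx = (2j−1)!!/(4γ)^j · √(π/(2γ)), odd powers → 0; here √(π/(2γ)) = 1.2060. Differentiate with the product rule, d/dx e^(−γx²) = −2γx·e^(−γx²).
Normalization: ∫|φ|² dx = 0.27917.
⟨p⟩ = 0.0000 and ⟨p²⟩ = 3.2400.
(Δp)² = 3.2400 − (0.0000)² = 3.2400.

3.24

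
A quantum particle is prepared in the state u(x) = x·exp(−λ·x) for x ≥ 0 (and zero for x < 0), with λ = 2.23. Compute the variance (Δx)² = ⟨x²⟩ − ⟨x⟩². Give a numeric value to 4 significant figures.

0.1508

Compute ⟨x⟩ and ⟨x²⟩ separately, then (Δx)² = ⟨x²⟩ − ⟨x⟩².
Every integrand reduces to terms xʲ·e^(−2λx) on [0, ∞); use ∫₀^∞ xʲ·e^(−2λx) dx = j!/(2λ)^(j+1).
Normalization: ∫|u|² dx = 0.022544.
⟨x⟩ = 0.67265 and ⟨x²⟩ = 0.60327.
(Δx)² = 0.60327 − (0.67265)² = 0.15082.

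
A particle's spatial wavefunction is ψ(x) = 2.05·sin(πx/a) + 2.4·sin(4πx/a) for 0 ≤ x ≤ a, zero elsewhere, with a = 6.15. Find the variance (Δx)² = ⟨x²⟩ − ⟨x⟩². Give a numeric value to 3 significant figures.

2.27

Compute ⟨x⟩ and ⟨x²⟩ separately, then (Δx)² = ⟨x²⟩ − ⟨x⟩².
On 0 ≤ x ≤ a (j ≠ l): ∫sin²(jπx/a) dx = a/2, ∫sin(jπx/a)·sin(lπx/a) dx = 0; diagonal moments ∫x·sin²(jπx/a) dx = a²/4, ∫x²·sin²(jπx/a) dx = a³·(1/6 − 1/(4j²π²)); cross terms ∫x·sin(jπx/a)·sin(lπx/a) dx = 0 for j + l even and −4jla²/(π²(j² − l²)²) for j + l odd, ∫x²·sin(jπx/a)·sin(lπx/a) dx = (−1)^(j+l)·4jla³/(π²(j² − l²)²); higher powers the same way via product-to-sum and parts.
Normalization: ∫|ψ|² dx = 30.635.
⟨x⟩ = 2.9875 and ⟨x²⟩ = 11.192.
(Δx)² = 11.192 − (2.9875)² = 2.2667.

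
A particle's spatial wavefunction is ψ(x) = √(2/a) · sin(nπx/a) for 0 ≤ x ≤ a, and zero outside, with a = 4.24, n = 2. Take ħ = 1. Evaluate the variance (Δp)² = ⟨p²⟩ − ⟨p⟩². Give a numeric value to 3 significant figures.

2.20

Compute ⟨p⟩ and ⟨p²⟩ separately; (Δp)² = ⟨p²⟩ − ⟨p⟩².
d/dx sin(nπx/a) = (nπ/a)·cos(nπx/a) and d²/dx² sin(nπx/a) = −(nπ/a)²·sin(nπx/a); on 0 ≤ x ≤ a, ∫sin²(nπx/a) dx = a/2 and ∫sin(nπx/a)·cos(nπx/a) dx = 0.
⟨p⟩ = 0.0000 and ⟨p²⟩ = 2.1960.
(Δp)² = 2.1960 − (0.0000)² = 2.1960.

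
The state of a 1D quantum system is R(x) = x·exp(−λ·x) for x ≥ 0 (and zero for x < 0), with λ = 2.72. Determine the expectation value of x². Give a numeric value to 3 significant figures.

⟨x²⟩ = ∫ x²·|R|² dx / ∫|R|² dx (integrals over the domain).
Every integrand reduces to terms xʲ·e^(−2λx) on [0, ∞); use ∫₀^∞ xʲ·e^(−2λx) dx = j!/(2λ)^(j+1).
State is unnormalized: ∫|R|² dx = 0.012423, and ∫R*·x²·R dx = 0.0050375, so ⟨x²⟩ = 0.0050375 / 0.012423.
⟨x²⟩ = 0.40549.

0.405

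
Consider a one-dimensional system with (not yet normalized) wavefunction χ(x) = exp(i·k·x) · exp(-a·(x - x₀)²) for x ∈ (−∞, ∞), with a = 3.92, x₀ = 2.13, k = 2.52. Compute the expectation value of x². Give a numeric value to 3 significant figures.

⟨x²⟩ = ∫ x²·|χ|² dx / ∫|χ|² dx (integrals over the domain).
Gaussian moments (u = x − x₀): ∫u^(2j)·e^(−2au²) du = (2j−1)!!/(4a)^j · √(π/(2a)), odd powers integrate to 0; here √(π/(2a)) = 0.63302.
State is unnormalized: ∫|χ|² dx = 0.63302, and ∫χ*·x²·χ dx = 2.9123, so ⟨x²⟩ = 2.9123 / 0.63302.
⟨x²⟩ = 4.6007.

4.60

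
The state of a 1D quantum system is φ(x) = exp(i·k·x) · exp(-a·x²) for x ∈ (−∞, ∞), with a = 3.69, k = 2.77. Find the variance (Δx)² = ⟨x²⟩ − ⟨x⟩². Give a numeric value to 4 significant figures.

0.06775

Compute ⟨x⟩ and ⟨x²⟩ separately, then (Δx)² = ⟨x²⟩ − ⟨x⟩².
Gaussian moments: ∫x^(2j)·e^(−2ax²) dx = (2j−1)!!/(4a)^j · √(π/(2a)), odd powers integrate to 0; here √(π/(2a)) = 0.65245.
Normalization: ∫|φ|² dx = 0.65245.
⟨x⟩ = 0.0000 and ⟨x²⟩ = 0.067751.
(Δx)² = 0.067751 − (0.0000)² = 0.067751.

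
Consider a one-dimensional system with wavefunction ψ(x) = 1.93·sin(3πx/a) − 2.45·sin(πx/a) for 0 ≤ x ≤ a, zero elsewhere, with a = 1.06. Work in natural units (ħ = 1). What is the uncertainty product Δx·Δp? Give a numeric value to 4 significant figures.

Δx = √(⟨x²⟩−⟨x⟩²), Δp = √(⟨p²⟩−⟨p⟩²).
On 0 ≤ x ≤ a (j ≠ l): ∫sin²(jπx/a) dx = a/2, ∫sin(jπx/a)·sin(lπx/a) dx = 0; diagonal moments ∫x·sin²(jπx/a) dx = a²/4, ∫x²·sin²(jπx/a) dx = a³·(1/6 − 1/(4j²π²)); cross terms ∫x·sin(jπx/a)·sin(lπx/a) dx = 0 for j + l even and −4jla²/(π²(j² − l²)²) for j + l odd, ∫x²·sin(jπx/a)·sin(lπx/a) dx = (−1)^(j+l)·4jla³/(π²(j² − l²)²); higher powers the same way via product-to-sum and parts. d²/dx² sin(jπx/a) = −(jπ/a)²·sin(jπx/a); on 0 ≤ x ≤ a, ∫sin²(jπx/a) dx = a/2 and ∫sin(jπx/a)·sin(lπx/a) dx = 0 for j ≠ l, so only diagonal terms survive in ∫|ψ|² and ∫ψ·ψ″; ∫ψ·ψ′ dx = [ψ²/2] between the walls = 0.
Normalization: ∫|ψ|² dx = 5.1555.
⟨x⟩ = 0.53000, ⟨x²⟩ = 0.29548 ⇒ Δx = 0.12075.
⟨p⟩ = 0.0000, ⟨p²⟩ = 35.693 ⇒ Δp = 5.9743.
Δx·Δp = 0.72142.

0.7214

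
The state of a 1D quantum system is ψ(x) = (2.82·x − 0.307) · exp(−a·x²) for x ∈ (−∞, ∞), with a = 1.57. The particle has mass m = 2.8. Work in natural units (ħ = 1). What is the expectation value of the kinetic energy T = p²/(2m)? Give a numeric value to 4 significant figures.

0.8022

T = −(ħ²/2m) d²/dx², so ⟨T⟩ = −(ħ²/2m) ∫ ψ*·ψ'' dx / ∫|ψ|² dx; with m = 2.8.
Expand each integrand as polynomial × e^(−2ax²) and use ∫x^(2j)·e^(−2ax²) dx = (2j−1)!!/(4a)^j · √(π/(2a)), odd powers → 0; here √(π/(2a)) = 1.0003. Differentiate with the product rule, d/dx e^(−ax²) = −2ax·e^(−ax²).
State is unnormalized: ∫|ψ|² dx = 1.3609, and ∫ψ*·(−ħ²/2m · ψ'') dx = 1.0918, so ⟨T⟩ = 1.0918 / 1.3609.
⟨T⟩ = 0.80223.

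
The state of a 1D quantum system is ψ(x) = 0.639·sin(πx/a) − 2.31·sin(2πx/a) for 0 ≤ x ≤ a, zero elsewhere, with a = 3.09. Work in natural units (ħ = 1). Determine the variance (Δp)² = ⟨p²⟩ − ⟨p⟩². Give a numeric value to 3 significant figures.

Compute ⟨p⟩ and ⟨p²⟩ separately; (Δp)² = ⟨p²⟩ − ⟨p⟩².
d²/dx² sin(jπx/a) = −(jπ/a)²·sin(jπx/a); on 0 ≤ x ≤ a, ∫sin²(jπx/a) dx = a/2 and ∫sin(jπx/a)·sin(lπx/a) dx = 0 for j ≠ l, so only diagonal terms survive in ∫|ψ|² and ∫ψ·ψ″; ∫ψ·ψ′ dx = [ψ²/2] between the walls = 0.
Normalization: ∫|ψ|² dx = 8.8751.
⟨p⟩ = 0.0000 and ⟨p²⟩ = 3.9143.
(Δp)² = 3.9143 − (0.0000)² = 3.9143.

3.91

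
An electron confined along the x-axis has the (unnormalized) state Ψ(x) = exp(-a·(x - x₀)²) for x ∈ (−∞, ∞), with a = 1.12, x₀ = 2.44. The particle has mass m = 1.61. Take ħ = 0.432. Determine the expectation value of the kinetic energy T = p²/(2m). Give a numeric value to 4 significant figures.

T = −(ħ²/2m) d²/dx², so ⟨T⟩ = −(ħ²/2m) ∫ Ψ*·Ψ'' dx / ∫|Ψ|² dx; with m = 1.61.
Gaussian moments (u = x − x₀): ∫u^(2j)·e^(−2au²) du = (2j−1)!!/(4a)^j · √(π/(2a)), odd powers integrate to 0; here √(π/(2a)) = 1.1843. Derivatives: d/dx e^(−au²) = −2au·e^(−au²), d²/dx² e^(−au²) = (4a²u² − 2a)·e^(−au²).
State is unnormalized: ∫|Ψ|² dx = 1.1843, and ∫Ψ*·(−ħ²/2m · Ψ'') dx = 0.076874, so ⟨T⟩ = 0.076874 / 1.1843.
⟨T⟩ = 0.064913.

0.06491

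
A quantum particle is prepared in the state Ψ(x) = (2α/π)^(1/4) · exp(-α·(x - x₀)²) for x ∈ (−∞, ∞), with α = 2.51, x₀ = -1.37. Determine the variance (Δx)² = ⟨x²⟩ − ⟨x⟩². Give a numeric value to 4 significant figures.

0.09960

Compute ⟨x⟩ and ⟨x²⟩ separately, then (Δx)² = ⟨x²⟩ − ⟨x⟩².
Gaussian moments (u = x − x₀): ∫u^(2j)·e^(−2αu²) du = (2j−1)!!/(4α)^j · √(π/(2α)), odd powers integrate to 0; here √(π/(2α)) = 0.79108.
⟨x⟩ = -1.3700 and ⟨x²⟩ = 1.9765.
(Δx)² = 1.9765 − (-1.3700)² = 0.099602.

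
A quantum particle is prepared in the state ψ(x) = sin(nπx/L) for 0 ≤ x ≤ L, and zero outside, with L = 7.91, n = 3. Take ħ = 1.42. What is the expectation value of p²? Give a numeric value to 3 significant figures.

2.86

p² ψ = −ħ² d²ψ/dx²; ⟨p²⟩ = −ħ² ∫ ψ*·ψ'' dx / ∫|ψ|² dx.
d/dx sin(nπx/L) = (nπ/L)·cos(nπx/L) and d²/dx² sin(nπx/L) = −(nπ/L)²·sin(nπx/L); on 0 ≤ x ≤ L, ∫sin²(nπx/L) dx = L/2 and ∫sin(nπx/L)·cos(nπx/L) dx = 0.
State is unnormalized: ∫|ψ|² dx = 3.9550, and ∫ψ*·(−ħ² ψ'') dx = 11.322, so ⟨p²⟩ = 11.322 / 3.9550.
⟨p²⟩ = 2.8626.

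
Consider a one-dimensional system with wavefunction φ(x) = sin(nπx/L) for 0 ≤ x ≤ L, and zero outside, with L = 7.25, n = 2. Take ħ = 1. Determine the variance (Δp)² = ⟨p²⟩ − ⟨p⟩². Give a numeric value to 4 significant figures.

Compute ⟨p⟩ and ⟨p²⟩ separately; (Δp)² = ⟨p²⟩ − ⟨p⟩².
d/dx sin(nπx/L) = (nπ/L)·cos(nπx/L) and d²/dx² sin(nπx/L) = −(nπ/L)²·sin(nπx/L); on 0 ≤ x ≤ L, ∫sin²(nπx/L) dx = L/2 and ∫sin(nπx/L)·cos(nπx/L) dx = 0.
Normalization: ∫|φ|² dx = 3.6250.
⟨p⟩ = 0.0000 and ⟨p²⟩ = 0.75108.
(Δp)² = 0.75108 − (0.0000)² = 0.75108.

0.7511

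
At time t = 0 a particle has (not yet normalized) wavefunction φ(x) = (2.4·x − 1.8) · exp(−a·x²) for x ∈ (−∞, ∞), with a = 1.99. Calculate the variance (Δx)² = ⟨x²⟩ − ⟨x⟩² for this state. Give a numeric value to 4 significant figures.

Compute ⟨x⟩ and ⟨x²⟩ separately, then (Δx)² = ⟨x²⟩ − ⟨x⟩².
Expand each integrand as polynomial × e^(−2ax²) and use ∫x^(2j)·e^(−2ax²) dx = (2j−1)!!/(4a)^j · √(π/(2a)), odd powers → 0; here √(π/(2a)) = 0.88845.
Normalization: ∫|φ|² dx = 3.5215.
⟨x⟩ = -0.27385 and ⟨x²⟩ = 0.17150.
(Δx)² = 0.17150 − (-0.27385)² = 0.096506.

0.09651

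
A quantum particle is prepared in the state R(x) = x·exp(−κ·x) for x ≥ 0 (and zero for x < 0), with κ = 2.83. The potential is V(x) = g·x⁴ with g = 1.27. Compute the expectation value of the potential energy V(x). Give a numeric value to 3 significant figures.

0.445

⟨V⟩ = ∫ V(x)·|R|² dx / ∫|R|² dx.
Every integrand reduces to terms xʲ·e^(−2κx) on [0, ∞); use ∫₀^∞ xʲ·e^(−2κx) dx = j!/(2κ)^(j+1).
State is unnormalized: ∫|R|² dx = 0.011030, and ∫R*·V(x)·R dx = 0.0049138, so ⟨V⟩ = 0.0049138 / 0.011030.
⟨V⟩ = 0.44549.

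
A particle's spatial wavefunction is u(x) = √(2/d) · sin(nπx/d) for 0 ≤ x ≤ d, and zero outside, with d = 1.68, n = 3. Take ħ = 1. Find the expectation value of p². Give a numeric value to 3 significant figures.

p² u = −ħ² d²u/dx²; ⟨p²⟩ = −ħ² ∫ u*·u'' dx.
d/dx sin(nπx/d) = (nπ/d)·cos(nπx/d) and d²/dx² sin(nπx/d) = −(nπ/d)²·sin(nπx/d); on 0 ≤ x ≤ d, ∫sin²(nπx/d) dx = d/2 and ∫sin(nπx/d)·cos(nπx/d) dx = 0.
⟨p²⟩ = 31.472.

31.5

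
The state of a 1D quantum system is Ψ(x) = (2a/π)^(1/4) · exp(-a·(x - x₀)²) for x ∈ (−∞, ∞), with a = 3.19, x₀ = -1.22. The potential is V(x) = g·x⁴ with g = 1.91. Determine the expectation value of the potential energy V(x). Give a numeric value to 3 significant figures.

5.60

⟨V⟩ = ∫ V(x)·|Ψ|² dx.
Gaussian moments (u = x − x₀): ∫u^(2j)·e^(−2au²) du = (2j−1)!!/(4a)^j · √(π/(2a)), odd powers integrate to 0; here √(π/(2a)) = 0.70172.
⟨V⟩ = 5.6032.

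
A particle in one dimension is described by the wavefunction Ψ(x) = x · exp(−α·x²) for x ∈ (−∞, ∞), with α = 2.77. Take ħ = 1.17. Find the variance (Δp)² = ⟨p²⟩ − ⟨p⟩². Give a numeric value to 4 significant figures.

11.38

Compute ⟨p⟩ and ⟨p²⟩ separately; (Δp)² = ⟨p²⟩ − ⟨p⟩².
Expand each integrand as polynomial × e^(−2αx²) and use ∫x^(2j)·e^(−2αx²) dx = (2j−1)!!/(4α)^j · √(π/(2α)), odd powers → 0; here √(π/(2α)) = 0.75304. Differentiate with the product rule, d/dx e^(−αx²) = −2αx·e^(−αx²).
Normalization: ∫|Ψ|² dx = 0.067964.
⟨p⟩ = 0.0000 and ⟨p²⟩ = 11.376.
(Δp)² = 11.376 − (0.0000)² = 11.376.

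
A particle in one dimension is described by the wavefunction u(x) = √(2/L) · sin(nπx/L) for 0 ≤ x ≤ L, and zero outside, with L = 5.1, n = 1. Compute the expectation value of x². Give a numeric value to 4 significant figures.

⟨x²⟩ = ∫ x²·|u|² dx (integrals over the domain).
With sin²θ = (1 − cos2θ)/2 on 0 ≤ x ≤ L: ∫sin²(nπx/L) dx = L/2, ∫x·sin²(nπx/L) dx = L²/4, ∫x²·sin²(nπx/L) dx = L³·(1/6 − 1/(4n²π²)); higher powers xᵏ the same way, integrating xᵏ·cos(2nπx/L) by parts.
⟨x²⟩ = 7.3523.

7.352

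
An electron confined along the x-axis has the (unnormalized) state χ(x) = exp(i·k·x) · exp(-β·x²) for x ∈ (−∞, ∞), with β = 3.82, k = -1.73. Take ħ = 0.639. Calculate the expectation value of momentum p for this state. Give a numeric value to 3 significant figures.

p χ = −iħ dχ/dx; then ⟨p⟩ = ∫ χ*·(pχ) dx / ∫|χ|² dx.
Gaussian moments: ∫x^(2j)·e^(−2βx²) dx = (2j−1)!!/(4β)^j · √(π/(2β)), odd powers integrate to 0; here √(π/(2β)) = 0.64125. Derivatives: χ′ = (ik − 2βx)·χ, χ″ = ((ik − 2βx)² − 2β)·χ; the odd-in-x pieces drop out.
State is unnormalized: ∫|χ|² dx = 0.64125, and ∫χ*·(−iħ χ') dx = -0.70888, so ⟨p⟩ = -0.70888 / 0.64125.
⟨p⟩ = -1.1055.

-1.11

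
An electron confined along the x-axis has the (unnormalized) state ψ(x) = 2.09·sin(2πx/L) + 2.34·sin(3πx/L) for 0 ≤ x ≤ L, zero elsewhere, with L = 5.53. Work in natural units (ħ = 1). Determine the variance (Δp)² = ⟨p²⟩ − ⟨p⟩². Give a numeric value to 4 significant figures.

2.189

Compute ⟨p⟩ and ⟨p²⟩ separately; (Δp)² = ⟨p²⟩ − ⟨p⟩².
d²/dx² sin(jπx/L) = −(jπ/L)²·sin(jπx/L); on 0 ≤ x ≤ L, ∫sin²(jπx/L) dx = L/2 and ∫sin(jπx/L)·sin(lπx/L) dx = 0 for j ≠ l, so only diagonal terms survive in ∫|ψ|² and ∫ψ·ψ″; ∫ψ·ψ′ dx = [ψ²/2] between the walls = 0.
Normalization: ∫|ψ|² dx = 27.218.
⟨p⟩ = 0.0000 and ⟨p²⟩ = 2.1886.
(Δp)² = 2.1886 − (0.0000)² = 2.1886.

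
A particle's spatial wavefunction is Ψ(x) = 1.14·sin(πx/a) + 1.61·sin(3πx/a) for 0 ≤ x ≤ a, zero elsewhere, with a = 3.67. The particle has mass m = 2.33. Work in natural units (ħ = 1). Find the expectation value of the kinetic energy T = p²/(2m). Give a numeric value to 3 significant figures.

0.995

T = −(ħ²/2m) d²/dx², so ⟨T⟩ = −(ħ²/2m) ∫ Ψ*·Ψ'' dx / ∫|Ψ|² dx; with m = 2.33.
d²/dx² sin(jπx/a) = −(jπ/a)²·sin(jπx/a); on 0 ≤ x ≤ a, ∫sin²(jπx/a) dx = a/2 and ∫sin(jπx/a)·sin(lπx/a) dx = 0 for j ≠ l, so only diagonal terms survive in ∫|Ψ|² and ∫Ψ·Ψ″; ∫Ψ·Ψ′ dx = [Ψ²/2] between the walls = 0.
State is unnormalized: ∫|Ψ|² dx = 7.1413, and ∫Ψ*·(−ħ²/2m · Ψ'') dx = 7.1065, so ⟨T⟩ = 7.1065 / 7.1413.
⟨T⟩ = 0.99513.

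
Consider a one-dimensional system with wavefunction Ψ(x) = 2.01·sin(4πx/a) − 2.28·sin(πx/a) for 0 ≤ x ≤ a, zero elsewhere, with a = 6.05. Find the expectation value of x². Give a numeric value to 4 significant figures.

⟨x²⟩ = ∫ x²·|Ψ|² dx / ∫|Ψ|² dx (integrals over the domain).
On 0 ≤ x ≤ a (j ≠ l): ∫sin²(jπx/a) dx = a/2, ∫sin(jπx/a)·sin(lπx/a) dx = 0; diagonal moments ∫x·sin²(jπx/a) dx = a²/4, ∫x²·sin²(jπx/a) dx = a³·(1/6 − 1/(4j²π²)); cross terms ∫x·sin(jπx/a)·sin(lπx/a) dx = 0 for j + l even and −4jla²/(π²(j² − l²)²) for j + l odd, ∫x²·sin(jπx/a)·sin(lπx/a) dx = (−1)^(j+l)·4jla³/(π²(j² − l²)²); higher powers the same way via product-to-sum and parts.
State is unnormalized: ∫|Ψ|² dx = 27.946, and ∫Ψ*·x²·Ψ dx = 325.02, so ⟨x²⟩ = 325.02 / 27.946.
⟨x²⟩ = 11.630.

11.63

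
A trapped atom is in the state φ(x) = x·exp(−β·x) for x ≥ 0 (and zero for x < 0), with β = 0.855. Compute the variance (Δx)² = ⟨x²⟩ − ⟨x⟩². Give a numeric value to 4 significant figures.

1.026

Compute ⟨x⟩ and ⟨x²⟩ separately, then (Δx)² = ⟨x²⟩ − ⟨x⟩².
Every integrand reduces to terms xʲ·e^(−2βx) on [0, ∞); use ∫₀^∞ xʲ·e^(−2βx) dx = j!/(2β)^(j+1).
Normalization: ∫|φ|² dx = 0.39998.
⟨x⟩ = 1.7544 and ⟨x²⟩ = 4.1038.
(Δx)² = 4.1038 − (1.7544)² = 1.0260.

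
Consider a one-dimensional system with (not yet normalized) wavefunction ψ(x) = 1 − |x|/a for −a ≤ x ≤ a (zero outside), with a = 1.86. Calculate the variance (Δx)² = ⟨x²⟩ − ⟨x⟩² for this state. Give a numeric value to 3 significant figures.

0.346

Compute ⟨x⟩ and ⟨x²⟩ separately, then (Δx)² = ⟨x²⟩ − ⟨x⟩².
ψ is even, so ∫ over [−a, a] = 2∫₀ᵃ with ψ = 1 − x/a there: ∫₀ᵃ (1 − x/a)² dx = a/3, ∫₀ᵃ x²(1 − x/a)² dx = a³/30, ∫₀ᵃ x⁴(1 − x/a)² dx = a⁵/105.
Normalization: ∫|ψ|² dx = 1.2400.
⟨x⟩ = 0.0000 and ⟨x²⟩ = 0.34596.
(Δx)² = 0.34596 − (0.0000)² = 0.34596.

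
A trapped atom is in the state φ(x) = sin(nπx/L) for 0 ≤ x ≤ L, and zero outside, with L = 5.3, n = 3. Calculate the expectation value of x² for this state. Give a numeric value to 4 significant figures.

9.205

⟨x²⟩ = ∫ x²·|φ|² dx / ∫|φ|² dx (integrals over the domain).
With sin²θ = (1 − cos2θ)/2 on 0 ≤ x ≤ L: ∫sin²(nπx/L) dx = L/2, ∫x·sin²(nπx/L) dx = L²/4, ∫x²·sin²(nπx/L) dx = L³·(1/6 − 1/(4n²π²)); higher powers xᵏ the same way, integrating xᵏ·cos(2nπx/L) by parts.
State is unnormalized: ∫|φ|² dx = 2.6500, and ∫φ*·x²·φ dx = 24.394, so ⟨x²⟩ = 24.394 / 2.6500.
⟨x²⟩ = 9.2052.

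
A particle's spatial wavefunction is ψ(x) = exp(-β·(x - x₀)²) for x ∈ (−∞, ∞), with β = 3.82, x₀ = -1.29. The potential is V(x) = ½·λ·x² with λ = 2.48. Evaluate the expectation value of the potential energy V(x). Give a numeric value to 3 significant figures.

⟨V⟩ = ∫ V(x)·|ψ|² dx / ∫|ψ|² dx.
Gaussian moments (u = x − x₀): ∫u^(2j)·e^(−2βu²) du = (2j−1)!!/(4β)^j · √(π/(2β)), odd powers integrate to 0; here √(π/(2β)) = 0.64125.
State is unnormalized: ∫|ψ|² dx = 0.64125, and ∫ψ*·V(x)·ψ dx = 1.3753, so ⟨V⟩ = 1.3753 / 0.64125.
⟨V⟩ = 2.1446.

2.14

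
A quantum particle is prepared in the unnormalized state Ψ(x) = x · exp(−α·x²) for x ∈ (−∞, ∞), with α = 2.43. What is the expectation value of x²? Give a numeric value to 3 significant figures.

⟨x²⟩ = ∫ x²·|Ψ|² dx / ∫|Ψ|² dx (integrals over the domain).
Expand each integrand as polynomial × e^(−2αx²) and use ∫x^(2j)·e^(−2αx²) dx = (2j−1)!!/(4α)^j · √(π/(2α)), odd powers → 0; here √(π/(2α)) = 0.80400.
State is unnormalized: ∫|Ψ|² dx = 0.082716, and ∫Ψ*·x²·Ψ dx = 0.025530, so ⟨x²⟩ = 0.025530 / 0.082716.
⟨x²⟩ = 0.30864.

0.309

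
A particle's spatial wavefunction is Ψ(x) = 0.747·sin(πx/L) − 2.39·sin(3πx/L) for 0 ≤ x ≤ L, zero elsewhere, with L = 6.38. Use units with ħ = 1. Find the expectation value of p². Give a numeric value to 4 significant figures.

2.010

p² Ψ = −ħ² d²Ψ/dx²; ⟨p²⟩ = −ħ² ∫ Ψ*·Ψ'' dx / ∫|Ψ|² dx.
d²/dx² sin(jπx/L) = −(jπ/L)²·sin(jπx/L); on 0 ≤ x ≤ L, ∫sin²(jπx/L) dx = L/2 and ∫sin(jπx/L)·sin(lπx/L) dx = 0 for j ≠ l, so only diagonal terms survive in ∫|Ψ|² and ∫Ψ·Ψ″; ∫Ψ·Ψ′ dx = [Ψ²/2] between the walls = 0.
State is unnormalized: ∫|Ψ|² dx = 20.002, and ∫Ψ*·(−ħ² Ψ'') dx = 40.195, so ⟨p²⟩ = 40.195 / 20.002.
⟨p²⟩ = 2.0096.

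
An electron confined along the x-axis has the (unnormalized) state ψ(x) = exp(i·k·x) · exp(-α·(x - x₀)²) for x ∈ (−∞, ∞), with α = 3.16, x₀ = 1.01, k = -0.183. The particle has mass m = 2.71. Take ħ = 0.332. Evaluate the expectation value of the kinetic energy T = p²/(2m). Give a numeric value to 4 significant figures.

T = −(ħ²/2m) d²/dx², so ⟨T⟩ = −(ħ²/2m) ∫ ψ*·ψ'' dx / ∫|ψ|² dx; with m = 2.71.
Gaussian moments (u = x − x₀): ∫u^(2j)·e^(−2αu²) du = (2j−1)!!/(4α)^j · √(π/(2α)), odd powers integrate to 0; here √(π/(2α)) = 0.70504. Derivatives: ψ′ = (ik − 2αu)·ψ, ψ″ = ((ik − 2αu)² − 2α)·ψ; the odd-in-u pieces drop out.
State is unnormalized: ∫|ψ|² dx = 0.70504, and ∫ψ*·(−ħ²/2m · ψ'') dx = 0.045789, so ⟨T⟩ = 0.045789 / 0.70504.
⟨T⟩ = 0.064944.

0.06494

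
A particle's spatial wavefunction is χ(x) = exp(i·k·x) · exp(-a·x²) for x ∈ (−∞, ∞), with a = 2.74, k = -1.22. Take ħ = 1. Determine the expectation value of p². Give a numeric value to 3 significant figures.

4.23

p² χ = −ħ² d²χ/dx²; ⟨p²⟩ = −ħ² ∫ χ*·χ'' dx / ∫|χ|² dx.
Gaussian moments: ∫x^(2j)·e^(−2ax²) dx = (2j−1)!!/(4a)^j · √(π/(2a)), odd powers integrate to 0; here √(π/(2a)) = 0.75715. Derivatives: χ′ = (ik − 2ax)·χ, χ″ = ((ik − 2ax)² − 2a)·χ; the odd-in-x pieces drop out.
State is unnormalized: ∫|χ|² dx = 0.75715, and ∫χ*·(−ħ² χ'') dx = 3.2016, so ⟨p²⟩ = 3.2016 / 0.75715.
⟨p²⟩ = 4.2284.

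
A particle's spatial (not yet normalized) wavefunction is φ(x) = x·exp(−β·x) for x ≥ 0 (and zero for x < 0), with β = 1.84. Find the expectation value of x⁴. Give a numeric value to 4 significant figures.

⟨x⁴⟩ = ∫ x⁴·|φ|² dx / ∫|φ|² dx (integrals over the domain).
Every integrand reduces to terms xʲ·e^(−2βx) on [0, ∞); use ∫₀^∞ xʲ·e^(−2βx) dx = j!/(2β)^(j+1).
State is unnormalized: ∫|φ|² dx = 0.040132, and ∫φ*·x⁴·φ dx = 0.078777, so ⟨x⁴⟩ = 0.078777 / 0.040132.
⟨x⁴⟩ = 1.9630.

1.963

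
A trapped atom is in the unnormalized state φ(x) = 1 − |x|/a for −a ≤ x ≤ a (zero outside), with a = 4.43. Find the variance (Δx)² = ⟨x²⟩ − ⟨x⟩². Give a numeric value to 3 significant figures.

1.96

Compute ⟨x⟩ and ⟨x²⟩ separately, then (Δx)² = ⟨x²⟩ − ⟨x⟩².
φ is even, so ∫ over [−a, a] = 2∫₀ᵃ with φ = 1 − x/a there: ∫₀ᵃ (1 − x/a)² dx = a/3, ∫₀ᵃ x²(1 − x/a)² dx = a³/30, ∫₀ᵃ x⁴(1 − x/a)² dx = a⁵/105.
Normalization: ∫|φ|² dx = 2.9533.
⟨x⟩ = 0.0000 and ⟨x²⟩ = 1.9625.
(Δx)² = 1.9625 − (0.0000)² = 1.9625.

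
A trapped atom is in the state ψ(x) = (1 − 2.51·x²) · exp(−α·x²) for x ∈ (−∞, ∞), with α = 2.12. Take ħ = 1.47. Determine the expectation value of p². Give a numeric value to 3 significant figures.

15.1

p² ψ = −ħ² d²ψ/dx²; ⟨p²⟩ = −ħ² ∫ ψ*·ψ'' dx / ∫|ψ|² dx.
Expand each integrand as polynomial × e^(−2αx²) and use ∫x^(2j)·e^(−2αx²) dx = (2j−1)!!/(4α)^j · √(π/(2α)), odd powers → 0; here √(π/(2α)) = 0.86078. Differentiate with the product rule, d/dx e^(−αx²) = −2αx·e^(−αx²).
State is unnormalized: ∫|ψ|² dx = 0.57745, and ∫ψ*·(−ħ² ψ'') dx = 8.6960, so ⟨p²⟩ = 8.6960 / 0.57745.
⟨p²⟩ = 15.059.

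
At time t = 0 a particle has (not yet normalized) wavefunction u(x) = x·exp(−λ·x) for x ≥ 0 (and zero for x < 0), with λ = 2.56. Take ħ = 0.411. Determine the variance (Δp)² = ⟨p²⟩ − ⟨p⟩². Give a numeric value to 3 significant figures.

Compute ⟨p⟩ and ⟨p²⟩ separately; (Δp)² = ⟨p²⟩ − ⟨p⟩².
Differentiate x·exp(−λ·x) with the product rule; every integrand then reduces to terms xʲ·e^(−2λx) on [0, ∞), with ∫₀^∞ xʲ·e^(−2λx) dx = j!/(2λ)^(j+1).
Normalization: ∫|u|² dx = 0.014901.
⟨p⟩ = 0.0000 and ⟨p²⟩ = 1.1070.
(Δp)² = 1.1070 − (0.0000)² = 1.1070.

1.11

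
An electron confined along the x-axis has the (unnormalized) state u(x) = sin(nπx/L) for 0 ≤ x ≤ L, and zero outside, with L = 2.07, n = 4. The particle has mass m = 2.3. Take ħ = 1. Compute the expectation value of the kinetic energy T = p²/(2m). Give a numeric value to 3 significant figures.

8.01

T = −(ħ²/2m) d²/dx², so ⟨T⟩ = −(ħ²/2m) ∫ u*·u'' dx / ∫|u|² dx; with m = 2.3.
d/dx sin(nπx/L) = (nπ/L)·cos(nπx/L) and d²/dx² sin(nπx/L) = −(nπ/L)²·sin(nπx/L); on 0 ≤ x ≤ L, ∫sin²(nπx/L) dx = L/2 and ∫sin(nπx/L)·cos(nπx/L) dx = 0.
State is unnormalized: ∫|u|² dx = 1.0350, and ∫u*·(−ħ²/2m · u'') dx = 8.2920, so ⟨T⟩ = 8.2920 / 1.0350.
⟨T⟩ = 8.0116.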